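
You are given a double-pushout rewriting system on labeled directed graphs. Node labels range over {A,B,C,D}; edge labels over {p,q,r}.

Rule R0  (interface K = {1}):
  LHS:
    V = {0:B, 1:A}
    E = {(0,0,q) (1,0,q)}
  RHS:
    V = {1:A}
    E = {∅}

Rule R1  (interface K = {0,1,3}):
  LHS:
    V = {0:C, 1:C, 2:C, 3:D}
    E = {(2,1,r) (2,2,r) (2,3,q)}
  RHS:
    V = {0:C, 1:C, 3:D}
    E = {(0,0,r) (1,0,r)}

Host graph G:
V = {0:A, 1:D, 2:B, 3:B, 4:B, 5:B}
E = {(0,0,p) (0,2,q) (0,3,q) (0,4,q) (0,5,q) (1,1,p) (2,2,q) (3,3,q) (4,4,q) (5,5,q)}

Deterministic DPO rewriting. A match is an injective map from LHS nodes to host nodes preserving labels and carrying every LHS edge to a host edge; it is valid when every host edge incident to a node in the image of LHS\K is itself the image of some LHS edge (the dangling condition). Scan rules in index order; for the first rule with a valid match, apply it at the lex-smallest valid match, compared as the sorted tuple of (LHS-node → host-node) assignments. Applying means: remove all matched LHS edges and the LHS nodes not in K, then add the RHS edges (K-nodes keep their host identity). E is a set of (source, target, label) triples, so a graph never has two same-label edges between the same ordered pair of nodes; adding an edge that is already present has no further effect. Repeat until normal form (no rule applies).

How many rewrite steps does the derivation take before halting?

[0] host  ⇒  6 nodes, 10 edges  {0-p->0 0-q->2 0-q->3 0-q->4 0-q->5 1-p->1 2-q->2 3-q->3 4-q->4 5-q->5}
[1] R0 @ {0↦2, 1↦0}  ⇒  5 nodes, 8 edges  {0-p->0 0-q->3 0-q->4 0-q->5 1-p->1 3-q->3 4-q->4 5-q->5}
[2] R0 @ {0↦3, 1↦0}  ⇒  4 nodes, 6 edges  {0-p->0 0-q->4 0-q->5 1-p->1 4-q->4 5-q->5}
[3] R0 @ {0↦4, 1↦0}  ⇒  3 nodes, 4 edges  {0-p->0 0-q->5 1-p->1 5-q->5}
[4] R0 @ {0↦5, 1↦0}  ⇒  2 nodes, 2 edges  {0-p->0 1-p->1}
normal form: no rule applies after step 4

Answer: 4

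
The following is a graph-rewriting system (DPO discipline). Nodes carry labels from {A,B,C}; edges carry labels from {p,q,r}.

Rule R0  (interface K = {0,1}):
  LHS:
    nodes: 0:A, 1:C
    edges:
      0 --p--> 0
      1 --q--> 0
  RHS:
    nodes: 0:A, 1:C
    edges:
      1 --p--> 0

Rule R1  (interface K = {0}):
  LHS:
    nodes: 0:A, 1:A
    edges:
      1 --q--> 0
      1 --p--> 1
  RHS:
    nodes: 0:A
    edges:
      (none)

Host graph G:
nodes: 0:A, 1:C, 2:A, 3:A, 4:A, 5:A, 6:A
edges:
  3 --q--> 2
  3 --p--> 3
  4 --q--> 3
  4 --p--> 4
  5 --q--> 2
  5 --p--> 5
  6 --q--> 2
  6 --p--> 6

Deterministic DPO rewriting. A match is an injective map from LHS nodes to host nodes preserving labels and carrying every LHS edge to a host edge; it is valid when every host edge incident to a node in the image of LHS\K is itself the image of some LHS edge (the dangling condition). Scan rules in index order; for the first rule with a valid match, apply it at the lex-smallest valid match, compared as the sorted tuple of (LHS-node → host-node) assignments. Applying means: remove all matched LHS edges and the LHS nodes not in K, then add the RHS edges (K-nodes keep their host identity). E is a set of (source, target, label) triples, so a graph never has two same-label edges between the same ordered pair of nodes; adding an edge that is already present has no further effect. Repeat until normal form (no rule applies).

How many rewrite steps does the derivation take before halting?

Answer: 4

Rewrite trace:
[0] host  ⇒  7 nodes, 8 edges  {3-q->2 3-p->3 4-q->3 4-p->4 5-q->2 5-p->5 6-q->2 6-p->6}
[1] R1 @ {0↦2, 1↦5}  ⇒  6 nodes, 6 edges  {3-q->2 3-p->3 4-q->3 4-p->4 6-q->2 6-p->6}
[2] R1 @ {0↦2, 1↦6}  ⇒  5 nodes, 4 edges  {3-q->2 3-p->3 4-q->3 4-p->4}
[3] R1 @ {0↦3, 1↦4}  ⇒  4 nodes, 2 edges  {3-q->2 3-p->3}
[4] R1 @ {0↦2, 1↦3}  ⇒  3 nodes, 0 edges  {∅}
halt: no rule applies after step 4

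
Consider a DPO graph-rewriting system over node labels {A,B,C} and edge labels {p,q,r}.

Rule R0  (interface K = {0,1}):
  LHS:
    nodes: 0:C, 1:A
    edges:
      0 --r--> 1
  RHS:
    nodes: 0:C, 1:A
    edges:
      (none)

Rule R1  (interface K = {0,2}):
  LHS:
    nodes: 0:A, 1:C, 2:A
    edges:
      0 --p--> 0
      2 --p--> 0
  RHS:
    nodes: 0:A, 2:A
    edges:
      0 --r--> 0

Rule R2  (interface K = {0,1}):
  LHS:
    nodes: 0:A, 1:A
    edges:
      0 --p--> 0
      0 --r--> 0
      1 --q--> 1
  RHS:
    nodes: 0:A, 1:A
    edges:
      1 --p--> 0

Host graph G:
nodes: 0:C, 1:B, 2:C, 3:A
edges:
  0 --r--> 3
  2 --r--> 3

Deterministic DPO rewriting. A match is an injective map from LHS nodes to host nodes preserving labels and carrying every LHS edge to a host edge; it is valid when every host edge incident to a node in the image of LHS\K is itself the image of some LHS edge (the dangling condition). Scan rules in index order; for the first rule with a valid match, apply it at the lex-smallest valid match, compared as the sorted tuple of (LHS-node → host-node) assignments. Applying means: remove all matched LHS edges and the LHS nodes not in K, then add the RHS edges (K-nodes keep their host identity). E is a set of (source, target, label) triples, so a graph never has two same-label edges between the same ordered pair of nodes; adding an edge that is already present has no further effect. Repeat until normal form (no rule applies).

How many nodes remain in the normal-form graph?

start.  V:4 E:2  edges: 0-r->3 2-r->3
1. fire R0 via {0↦0, 1↦3}  →  V:4 E:1  edges: 2-r->3
2. fire R0 via {0↦2, 1↦3}  →  V:4 E:0  edges: ∅
halt: no rule applies after step 2
NF nodes: {0:C, 1:B, 2:C, 3:A}

Answer: 4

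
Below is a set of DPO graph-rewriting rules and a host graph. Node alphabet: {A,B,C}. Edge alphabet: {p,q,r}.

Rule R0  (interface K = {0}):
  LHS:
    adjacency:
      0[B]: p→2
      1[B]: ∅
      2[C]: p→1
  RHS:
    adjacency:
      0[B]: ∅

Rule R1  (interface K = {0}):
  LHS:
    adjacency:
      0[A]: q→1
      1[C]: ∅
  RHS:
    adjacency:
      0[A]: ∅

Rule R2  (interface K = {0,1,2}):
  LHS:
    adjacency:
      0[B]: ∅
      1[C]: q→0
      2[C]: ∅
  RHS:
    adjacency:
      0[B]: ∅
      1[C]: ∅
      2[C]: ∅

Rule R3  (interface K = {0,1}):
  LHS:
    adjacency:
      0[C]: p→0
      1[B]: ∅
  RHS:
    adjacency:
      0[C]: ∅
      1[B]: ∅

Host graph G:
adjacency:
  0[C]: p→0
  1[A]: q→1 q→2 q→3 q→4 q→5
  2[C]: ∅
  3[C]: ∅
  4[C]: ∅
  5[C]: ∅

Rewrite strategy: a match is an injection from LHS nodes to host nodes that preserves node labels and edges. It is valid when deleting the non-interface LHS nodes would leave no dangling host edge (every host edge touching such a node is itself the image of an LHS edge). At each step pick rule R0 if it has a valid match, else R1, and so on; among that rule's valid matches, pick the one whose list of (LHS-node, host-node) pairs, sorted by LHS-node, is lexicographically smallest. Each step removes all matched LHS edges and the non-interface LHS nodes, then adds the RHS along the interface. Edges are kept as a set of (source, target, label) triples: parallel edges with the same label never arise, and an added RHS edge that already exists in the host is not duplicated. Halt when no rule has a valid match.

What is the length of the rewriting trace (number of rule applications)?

[0] host  ⇒  6 nodes, 6 edges  {0-p->0 1-q->1 1-q->2 1-q->3 1-q->4 1-q->5}
[1] R1 @ {0↦1, 1↦2}  ⇒  5 nodes, 5 edges  {0-p->0 1-q->1 1-q->3 1-q->4 1-q->5}
[2] R1 @ {0↦1, 1↦3}  ⇒  4 nodes, 4 edges  {0-p->0 1-q->1 1-q->4 1-q->5}
[3] R1 @ {0↦1, 1↦4}  ⇒  3 nodes, 3 edges  {0-p->0 1-q->1 1-q->5}
[4] R1 @ {0↦1, 1↦5}  ⇒  2 nodes, 2 edges  {0-p->0 1-q->1}
halt: no rule applies after step 4

Answer: 4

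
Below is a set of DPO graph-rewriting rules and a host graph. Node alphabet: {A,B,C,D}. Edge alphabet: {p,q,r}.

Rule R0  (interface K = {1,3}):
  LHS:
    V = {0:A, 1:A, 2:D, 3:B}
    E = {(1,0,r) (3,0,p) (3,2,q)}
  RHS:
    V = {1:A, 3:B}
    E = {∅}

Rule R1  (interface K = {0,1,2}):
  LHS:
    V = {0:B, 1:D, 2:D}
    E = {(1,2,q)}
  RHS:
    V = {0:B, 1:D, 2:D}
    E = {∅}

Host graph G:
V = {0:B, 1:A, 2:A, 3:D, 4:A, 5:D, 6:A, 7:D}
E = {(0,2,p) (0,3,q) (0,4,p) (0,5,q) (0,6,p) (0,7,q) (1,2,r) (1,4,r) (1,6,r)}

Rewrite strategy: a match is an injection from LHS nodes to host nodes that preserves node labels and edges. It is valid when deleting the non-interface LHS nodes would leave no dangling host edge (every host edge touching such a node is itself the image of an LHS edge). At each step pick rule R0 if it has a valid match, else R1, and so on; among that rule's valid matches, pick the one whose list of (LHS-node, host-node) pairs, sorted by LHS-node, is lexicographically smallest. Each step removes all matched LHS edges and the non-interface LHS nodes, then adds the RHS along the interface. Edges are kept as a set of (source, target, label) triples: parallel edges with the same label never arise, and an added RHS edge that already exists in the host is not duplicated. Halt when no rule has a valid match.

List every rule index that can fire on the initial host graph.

Answer: [R0]

Steps:
R0: 9 valid matches — {0↦2, 1↦1, 2↦3, 3↦0}, {0↦2, 1↦1, 2↦5, 3↦0}, {0↦2, 1↦1, 2↦7, 3↦0} (+6 more)
R1: no valid match — LHS pattern not found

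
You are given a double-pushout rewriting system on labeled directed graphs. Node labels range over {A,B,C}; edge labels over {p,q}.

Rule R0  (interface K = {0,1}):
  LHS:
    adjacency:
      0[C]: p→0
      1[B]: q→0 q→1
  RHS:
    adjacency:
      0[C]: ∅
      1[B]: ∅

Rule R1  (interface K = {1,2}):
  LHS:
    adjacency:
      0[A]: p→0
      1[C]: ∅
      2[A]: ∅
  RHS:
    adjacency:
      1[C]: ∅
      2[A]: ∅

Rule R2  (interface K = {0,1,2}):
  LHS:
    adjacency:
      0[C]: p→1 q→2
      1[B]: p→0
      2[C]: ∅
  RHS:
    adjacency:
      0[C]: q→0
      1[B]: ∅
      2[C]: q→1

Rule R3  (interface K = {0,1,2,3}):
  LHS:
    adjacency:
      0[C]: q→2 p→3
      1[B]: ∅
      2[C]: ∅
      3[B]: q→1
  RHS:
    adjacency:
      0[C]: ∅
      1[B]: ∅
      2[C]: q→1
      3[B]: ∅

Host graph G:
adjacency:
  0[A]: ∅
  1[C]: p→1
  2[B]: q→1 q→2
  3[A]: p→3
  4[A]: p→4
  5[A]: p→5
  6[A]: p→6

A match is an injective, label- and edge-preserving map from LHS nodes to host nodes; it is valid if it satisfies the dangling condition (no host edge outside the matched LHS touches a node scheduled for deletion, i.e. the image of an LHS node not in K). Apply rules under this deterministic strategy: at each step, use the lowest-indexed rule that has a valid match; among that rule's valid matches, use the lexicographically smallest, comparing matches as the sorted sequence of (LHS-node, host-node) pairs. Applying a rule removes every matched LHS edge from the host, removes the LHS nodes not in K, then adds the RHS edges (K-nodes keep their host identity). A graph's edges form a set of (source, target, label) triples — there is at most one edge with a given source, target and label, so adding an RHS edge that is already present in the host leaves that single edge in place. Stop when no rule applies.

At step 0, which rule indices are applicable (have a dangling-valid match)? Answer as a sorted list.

Answer: [R0,R1]

Rewrite trace:
R0: 1 valid match — {0↦1, 1↦2}
R1: 16 valid matches — {0↦3, 1↦1, 2↦0}, {0↦3, 1↦1, 2↦4}, {0↦3, 1↦1, 2↦5} (+13 more)
R2: no valid match — LHS pattern not found
R3: no valid match — LHS pattern not found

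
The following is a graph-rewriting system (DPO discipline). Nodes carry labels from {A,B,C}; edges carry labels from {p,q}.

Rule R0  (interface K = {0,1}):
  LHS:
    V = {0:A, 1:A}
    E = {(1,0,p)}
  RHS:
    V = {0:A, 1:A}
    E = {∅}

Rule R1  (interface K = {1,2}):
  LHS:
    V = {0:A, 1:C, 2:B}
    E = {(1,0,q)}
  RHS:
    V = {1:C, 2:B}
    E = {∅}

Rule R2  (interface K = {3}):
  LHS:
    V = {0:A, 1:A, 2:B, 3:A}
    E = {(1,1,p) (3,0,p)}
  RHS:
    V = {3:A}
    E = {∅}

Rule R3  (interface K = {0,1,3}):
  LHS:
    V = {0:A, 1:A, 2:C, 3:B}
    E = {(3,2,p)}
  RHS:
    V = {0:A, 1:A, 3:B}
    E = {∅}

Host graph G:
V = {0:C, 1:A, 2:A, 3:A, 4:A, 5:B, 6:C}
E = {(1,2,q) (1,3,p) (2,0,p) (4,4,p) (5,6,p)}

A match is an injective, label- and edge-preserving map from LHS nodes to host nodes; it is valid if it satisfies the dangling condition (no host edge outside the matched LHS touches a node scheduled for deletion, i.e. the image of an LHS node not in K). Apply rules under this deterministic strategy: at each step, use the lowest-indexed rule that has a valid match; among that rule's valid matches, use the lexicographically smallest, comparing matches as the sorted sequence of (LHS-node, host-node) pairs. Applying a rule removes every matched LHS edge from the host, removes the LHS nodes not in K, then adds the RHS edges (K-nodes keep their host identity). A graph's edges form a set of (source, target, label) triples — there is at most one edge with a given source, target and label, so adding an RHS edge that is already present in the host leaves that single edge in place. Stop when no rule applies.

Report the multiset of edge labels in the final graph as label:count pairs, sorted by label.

Answer: p:2 q:1

Rewrite trace:
initial: |V|=7 |E|=5  E = 1-q->2 1-p->3 2-p->0 4-p->4 5-p->6
step 1: apply R0 at {0↦3, 1↦1}  → |V|=7 |E|=4  E = 1-q->2 2-p->0 4-p->4 5-p->6
step 2: apply R3 at {0↦1, 1↦2, 2↦6, 3↦5}  → |V|=6 |E|=3  E = 1-q->2 2-p->0 4-p->4
final graph: no rule applies after step 2
NF edges: [(1, 2, 'q'), (2, 0, 'p'), (4, 4, 'p')]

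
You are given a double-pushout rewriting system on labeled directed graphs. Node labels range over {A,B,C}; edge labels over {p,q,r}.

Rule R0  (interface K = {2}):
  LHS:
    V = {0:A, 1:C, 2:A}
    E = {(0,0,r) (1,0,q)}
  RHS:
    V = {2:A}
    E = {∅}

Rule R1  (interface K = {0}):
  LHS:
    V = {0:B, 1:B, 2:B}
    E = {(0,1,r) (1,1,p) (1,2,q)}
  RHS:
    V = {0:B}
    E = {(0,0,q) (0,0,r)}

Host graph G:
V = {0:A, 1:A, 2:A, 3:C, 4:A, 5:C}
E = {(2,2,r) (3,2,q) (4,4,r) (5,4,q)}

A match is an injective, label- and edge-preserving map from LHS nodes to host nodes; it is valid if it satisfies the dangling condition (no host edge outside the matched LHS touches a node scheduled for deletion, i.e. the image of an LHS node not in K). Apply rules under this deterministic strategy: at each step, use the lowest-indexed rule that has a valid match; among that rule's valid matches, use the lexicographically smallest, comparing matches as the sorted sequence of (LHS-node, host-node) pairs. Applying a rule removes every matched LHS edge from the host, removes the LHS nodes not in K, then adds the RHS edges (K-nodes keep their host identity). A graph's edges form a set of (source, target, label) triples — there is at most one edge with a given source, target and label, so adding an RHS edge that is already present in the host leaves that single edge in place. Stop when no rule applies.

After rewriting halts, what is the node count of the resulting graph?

Answer: 2

Derivation:
start.  V:6 E:4  edges: 2-r->2 3-q->2 4-r->4 5-q->4
1. fire R0 via {0↦2, 1↦3, 2↦0}  →  V:4 E:2  edges: 4-r->4 5-q->4
2. fire R0 via {0↦4, 1↦5, 2↦0}  →  V:2 E:0  edges: ∅
halt: no rule applies after step 2
NF nodes: {0:A, 1:A}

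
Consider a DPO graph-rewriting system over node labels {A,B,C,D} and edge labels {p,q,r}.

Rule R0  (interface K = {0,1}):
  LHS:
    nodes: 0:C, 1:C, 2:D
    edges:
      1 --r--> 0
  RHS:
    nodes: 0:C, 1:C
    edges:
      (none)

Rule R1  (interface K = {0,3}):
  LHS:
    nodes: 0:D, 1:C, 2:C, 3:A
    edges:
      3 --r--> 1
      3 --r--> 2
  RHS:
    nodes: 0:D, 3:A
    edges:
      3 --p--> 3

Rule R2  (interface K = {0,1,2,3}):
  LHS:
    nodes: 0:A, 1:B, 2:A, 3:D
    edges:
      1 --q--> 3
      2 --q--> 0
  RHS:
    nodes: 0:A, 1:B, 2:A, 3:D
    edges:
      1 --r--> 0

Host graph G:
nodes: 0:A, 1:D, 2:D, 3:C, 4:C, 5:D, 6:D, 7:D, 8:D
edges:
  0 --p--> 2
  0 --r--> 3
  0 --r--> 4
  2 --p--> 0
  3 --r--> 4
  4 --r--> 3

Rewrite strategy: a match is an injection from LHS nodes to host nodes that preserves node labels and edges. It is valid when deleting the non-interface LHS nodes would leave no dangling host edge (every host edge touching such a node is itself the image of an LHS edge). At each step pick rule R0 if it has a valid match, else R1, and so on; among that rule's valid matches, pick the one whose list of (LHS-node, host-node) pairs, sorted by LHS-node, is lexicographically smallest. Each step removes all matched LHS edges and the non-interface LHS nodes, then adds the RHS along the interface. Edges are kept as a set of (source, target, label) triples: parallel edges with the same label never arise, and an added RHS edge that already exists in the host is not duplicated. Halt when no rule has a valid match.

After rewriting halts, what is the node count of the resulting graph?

[0] host  ⇒  9 nodes, 6 edges  {0-p->2 0-r->3 0-r->4 2-p->0 3-r->4 4-r->3}
[1] R0 @ {0↦3, 1↦4, 2↦1}  ⇒  8 nodes, 5 edges  {0-p->2 0-r->3 0-r->4 2-p->0 3-r->4}
[2] R0 @ {0↦4, 1↦3, 2↦5}  ⇒  7 nodes, 4 edges  {0-p->2 0-r->3 0-r->4 2-p->0}
[3] R1 @ {0↦2, 1↦3, 2↦4, 3↦0}  ⇒  5 nodes, 3 edges  {0-p->0 0-p->2 2-p->0}
halt: no rule applies after step 3
NF nodes: {0:A, 2:D, 6:D, 7:D, 8:D}

Answer: 5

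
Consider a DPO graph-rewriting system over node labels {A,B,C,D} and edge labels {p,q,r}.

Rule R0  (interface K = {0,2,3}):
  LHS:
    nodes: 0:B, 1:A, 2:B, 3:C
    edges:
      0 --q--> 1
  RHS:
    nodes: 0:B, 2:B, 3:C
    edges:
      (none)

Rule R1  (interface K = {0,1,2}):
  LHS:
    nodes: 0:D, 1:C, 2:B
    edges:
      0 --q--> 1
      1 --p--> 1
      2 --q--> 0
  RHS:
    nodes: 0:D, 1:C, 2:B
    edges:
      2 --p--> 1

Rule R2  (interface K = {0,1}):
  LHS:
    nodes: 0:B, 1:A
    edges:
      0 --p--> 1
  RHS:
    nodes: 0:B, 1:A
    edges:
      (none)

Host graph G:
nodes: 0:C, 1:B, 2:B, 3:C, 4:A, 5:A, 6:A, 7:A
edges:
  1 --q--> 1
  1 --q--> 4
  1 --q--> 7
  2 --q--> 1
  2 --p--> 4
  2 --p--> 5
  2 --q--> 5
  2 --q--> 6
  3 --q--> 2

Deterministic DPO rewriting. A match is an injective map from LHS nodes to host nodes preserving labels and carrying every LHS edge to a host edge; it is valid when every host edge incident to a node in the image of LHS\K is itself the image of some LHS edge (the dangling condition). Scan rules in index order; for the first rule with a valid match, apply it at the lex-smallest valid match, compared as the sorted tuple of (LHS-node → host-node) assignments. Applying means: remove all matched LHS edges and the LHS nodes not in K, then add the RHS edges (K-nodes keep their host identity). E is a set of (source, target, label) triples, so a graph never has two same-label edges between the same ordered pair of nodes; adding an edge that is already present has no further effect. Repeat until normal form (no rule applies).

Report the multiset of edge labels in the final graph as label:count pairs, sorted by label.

[0] host  ⇒  8 nodes, 9 edges  {1-q->1 1-q->4 1-q->7 2-q->1 2-p->4 2-p->5 2-q->5 2-q->6 3-q->2}
[1] R0 @ {0↦1, 1↦7, 2↦2, 3↦0}  ⇒  7 nodes, 8 edges  {1-q->1 1-q->4 2-q->1 2-p->4 2-p->5 2-q->5 2-q->6 3-q->2}
[2] R0 @ {0↦2, 1↦6, 2↦1, 3↦0}  ⇒  6 nodes, 7 edges  {1-q->1 1-q->4 2-q->1 2-p->4 2-p->5 2-q->5 3-q->2}
[3] R2 @ {0↦2, 1↦4}  ⇒  6 nodes, 6 edges  {1-q->1 1-q->4 2-q->1 2-p->5 2-q->5 3-q->2}
[4] R0 @ {0↦1, 1↦4, 2↦2, 3↦0}  ⇒  5 nodes, 5 edges  {1-q->1 2-q->1 2-p->5 2-q->5 3-q->2}
[5] R2 @ {0↦2, 1↦5}  ⇒  5 nodes, 4 edges  {1-q->1 2-q->1 2-q->5 3-q->2}
[6] R0 @ {0↦2, 1↦5, 2↦1, 3↦0}  ⇒  4 nodes, 3 edges  {1-q->1 2-q->1 3-q->2}
normal form: no rule applies after step 6
NF edges: [(1, 1, 'q'), (2, 1, 'q'), (3, 2, 'q')]

Answer: q:3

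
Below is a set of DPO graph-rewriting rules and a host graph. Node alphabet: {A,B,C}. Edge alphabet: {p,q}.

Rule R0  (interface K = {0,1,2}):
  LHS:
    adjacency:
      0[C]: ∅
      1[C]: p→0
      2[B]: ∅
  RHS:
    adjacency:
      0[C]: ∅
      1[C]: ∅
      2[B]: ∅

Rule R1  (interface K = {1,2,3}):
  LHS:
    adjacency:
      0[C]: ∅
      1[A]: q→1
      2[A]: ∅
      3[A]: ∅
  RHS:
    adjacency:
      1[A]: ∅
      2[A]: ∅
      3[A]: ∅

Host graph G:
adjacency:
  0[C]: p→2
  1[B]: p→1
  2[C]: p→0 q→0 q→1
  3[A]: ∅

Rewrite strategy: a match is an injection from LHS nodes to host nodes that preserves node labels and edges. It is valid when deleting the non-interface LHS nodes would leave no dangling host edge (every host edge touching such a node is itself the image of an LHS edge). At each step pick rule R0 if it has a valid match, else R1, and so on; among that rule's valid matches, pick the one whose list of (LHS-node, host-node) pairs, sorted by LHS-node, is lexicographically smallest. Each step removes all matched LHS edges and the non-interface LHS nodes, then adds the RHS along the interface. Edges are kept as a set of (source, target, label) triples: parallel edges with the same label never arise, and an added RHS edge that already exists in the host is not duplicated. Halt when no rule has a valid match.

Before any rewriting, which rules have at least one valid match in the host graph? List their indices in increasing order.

Answer: [R0]

Rewrite trace:
R0: 2 valid matches — {0↦0, 1↦2, 2↦1}, {0↦2, 1↦0, 2↦1}
R1: no valid match — LHS pattern not found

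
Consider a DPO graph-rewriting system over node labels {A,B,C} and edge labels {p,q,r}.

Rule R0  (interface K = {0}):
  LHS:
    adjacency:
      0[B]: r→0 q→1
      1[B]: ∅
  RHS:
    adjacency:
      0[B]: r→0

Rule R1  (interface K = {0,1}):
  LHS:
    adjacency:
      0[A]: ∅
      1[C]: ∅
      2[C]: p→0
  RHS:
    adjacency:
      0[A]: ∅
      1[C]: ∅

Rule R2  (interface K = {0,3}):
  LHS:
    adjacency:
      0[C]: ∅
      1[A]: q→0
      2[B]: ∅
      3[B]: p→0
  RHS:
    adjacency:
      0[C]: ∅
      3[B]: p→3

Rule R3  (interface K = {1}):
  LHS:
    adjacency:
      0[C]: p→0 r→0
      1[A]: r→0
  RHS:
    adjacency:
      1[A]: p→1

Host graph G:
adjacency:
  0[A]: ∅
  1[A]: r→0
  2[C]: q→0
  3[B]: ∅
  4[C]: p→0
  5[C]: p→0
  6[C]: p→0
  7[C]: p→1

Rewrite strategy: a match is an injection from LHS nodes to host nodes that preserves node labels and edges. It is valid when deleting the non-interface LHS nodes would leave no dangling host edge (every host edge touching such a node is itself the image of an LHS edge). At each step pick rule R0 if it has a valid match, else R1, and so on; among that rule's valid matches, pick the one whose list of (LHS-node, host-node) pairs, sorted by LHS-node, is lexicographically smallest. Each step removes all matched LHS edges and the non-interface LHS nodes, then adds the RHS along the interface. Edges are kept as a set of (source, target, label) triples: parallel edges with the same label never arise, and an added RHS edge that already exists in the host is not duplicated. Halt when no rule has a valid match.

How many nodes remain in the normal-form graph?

initial: |V|=8 |E|=6  E = 1-r->0 2-q->0 4-p->0 5-p->0 6-p->0 7-p->1
step 1: apply R1 at {0↦0, 1↦2, 2↦4}  → |V|=7 |E|=5  E = 1-r->0 2-q->0 5-p->0 6-p->0 7-p->1
step 2: apply R1 at {0↦0, 1↦2, 2↦5}  → |V|=6 |E|=4  E = 1-r->0 2-q->0 6-p->0 7-p->1
step 3: apply R1 at {0↦0, 1↦2, 2↦6}  → |V|=5 |E|=3  E = 1-r->0 2-q->0 7-p->1
step 4: apply R1 at {0↦1, 1↦2, 2↦7}  → |V|=4 |E|=2  E = 1-r->0 2-q->0
normal form: no rule applies after step 4
NF nodes: {0:A, 1:A, 2:C, 3:B}

Answer: 4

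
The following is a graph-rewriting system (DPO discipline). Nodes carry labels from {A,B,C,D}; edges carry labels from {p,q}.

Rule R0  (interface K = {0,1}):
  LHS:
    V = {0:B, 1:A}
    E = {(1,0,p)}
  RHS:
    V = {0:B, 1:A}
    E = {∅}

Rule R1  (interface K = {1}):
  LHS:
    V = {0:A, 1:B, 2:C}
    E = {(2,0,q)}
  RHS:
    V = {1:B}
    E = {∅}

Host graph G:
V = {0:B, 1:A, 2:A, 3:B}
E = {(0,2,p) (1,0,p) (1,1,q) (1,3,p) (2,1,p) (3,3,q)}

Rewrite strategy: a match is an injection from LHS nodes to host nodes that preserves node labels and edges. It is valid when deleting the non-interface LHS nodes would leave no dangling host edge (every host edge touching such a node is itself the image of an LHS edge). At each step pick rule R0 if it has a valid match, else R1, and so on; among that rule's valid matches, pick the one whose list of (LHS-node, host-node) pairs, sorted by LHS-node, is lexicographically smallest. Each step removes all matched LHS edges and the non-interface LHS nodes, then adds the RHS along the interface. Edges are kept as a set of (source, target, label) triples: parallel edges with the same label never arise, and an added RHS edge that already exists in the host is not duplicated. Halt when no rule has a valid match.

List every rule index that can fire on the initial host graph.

R0: 2 valid matches — {0↦0, 1↦1}, {0↦3, 1↦1}
R1: no valid match — LHS pattern not found

Answer: [R0]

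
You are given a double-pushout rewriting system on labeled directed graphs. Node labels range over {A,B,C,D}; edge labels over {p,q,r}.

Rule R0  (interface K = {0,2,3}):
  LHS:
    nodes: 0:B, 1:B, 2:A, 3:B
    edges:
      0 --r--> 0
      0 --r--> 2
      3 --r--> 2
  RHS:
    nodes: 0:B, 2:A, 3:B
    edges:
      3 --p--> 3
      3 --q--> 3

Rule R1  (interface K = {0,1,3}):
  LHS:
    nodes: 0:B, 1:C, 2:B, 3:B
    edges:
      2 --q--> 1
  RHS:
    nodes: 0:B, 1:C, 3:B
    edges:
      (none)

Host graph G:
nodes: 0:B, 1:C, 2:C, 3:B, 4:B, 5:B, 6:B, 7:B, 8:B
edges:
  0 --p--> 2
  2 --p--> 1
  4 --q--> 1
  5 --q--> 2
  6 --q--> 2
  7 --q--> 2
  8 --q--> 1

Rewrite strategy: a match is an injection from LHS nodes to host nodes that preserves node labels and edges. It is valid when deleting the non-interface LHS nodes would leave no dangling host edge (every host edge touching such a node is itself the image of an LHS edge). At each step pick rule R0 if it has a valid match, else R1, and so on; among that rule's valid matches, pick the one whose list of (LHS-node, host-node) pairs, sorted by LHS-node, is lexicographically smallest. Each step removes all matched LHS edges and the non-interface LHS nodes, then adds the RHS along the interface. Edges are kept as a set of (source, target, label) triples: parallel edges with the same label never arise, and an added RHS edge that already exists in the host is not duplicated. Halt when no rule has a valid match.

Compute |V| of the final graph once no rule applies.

[0] host  ⇒  9 nodes, 7 edges  {0-p->2 2-p->1 4-q->1 5-q->2 6-q->2 7-q->2 8-q->1}
[1] R1 @ {0↦0, 1↦1, 2↦4, 3↦3}  ⇒  8 nodes, 6 edges  {0-p->2 2-p->1 5-q->2 6-q->2 7-q->2 8-q->1}
[2] R1 @ {0↦0, 1↦1, 2↦8, 3↦3}  ⇒  7 nodes, 5 edges  {0-p->2 2-p->1 5-q->2 6-q->2 7-q->2}
[3] R1 @ {0↦0, 1↦2, 2↦5, 3↦3}  ⇒  6 nodes, 4 edges  {0-p->2 2-p->1 6-q->2 7-q->2}
[4] R1 @ {0↦0, 1↦2, 2↦6, 3↦3}  ⇒  5 nodes, 3 edges  {0-p->2 2-p->1 7-q->2}
[5] R1 @ {0↦0, 1↦2, 2↦7, 3↦3}  ⇒  4 nodes, 2 edges  {0-p->2 2-p->1}
final graph: no rule applies after step 5
NF nodes: {0:B, 1:C, 2:C, 3:B}

Answer: 4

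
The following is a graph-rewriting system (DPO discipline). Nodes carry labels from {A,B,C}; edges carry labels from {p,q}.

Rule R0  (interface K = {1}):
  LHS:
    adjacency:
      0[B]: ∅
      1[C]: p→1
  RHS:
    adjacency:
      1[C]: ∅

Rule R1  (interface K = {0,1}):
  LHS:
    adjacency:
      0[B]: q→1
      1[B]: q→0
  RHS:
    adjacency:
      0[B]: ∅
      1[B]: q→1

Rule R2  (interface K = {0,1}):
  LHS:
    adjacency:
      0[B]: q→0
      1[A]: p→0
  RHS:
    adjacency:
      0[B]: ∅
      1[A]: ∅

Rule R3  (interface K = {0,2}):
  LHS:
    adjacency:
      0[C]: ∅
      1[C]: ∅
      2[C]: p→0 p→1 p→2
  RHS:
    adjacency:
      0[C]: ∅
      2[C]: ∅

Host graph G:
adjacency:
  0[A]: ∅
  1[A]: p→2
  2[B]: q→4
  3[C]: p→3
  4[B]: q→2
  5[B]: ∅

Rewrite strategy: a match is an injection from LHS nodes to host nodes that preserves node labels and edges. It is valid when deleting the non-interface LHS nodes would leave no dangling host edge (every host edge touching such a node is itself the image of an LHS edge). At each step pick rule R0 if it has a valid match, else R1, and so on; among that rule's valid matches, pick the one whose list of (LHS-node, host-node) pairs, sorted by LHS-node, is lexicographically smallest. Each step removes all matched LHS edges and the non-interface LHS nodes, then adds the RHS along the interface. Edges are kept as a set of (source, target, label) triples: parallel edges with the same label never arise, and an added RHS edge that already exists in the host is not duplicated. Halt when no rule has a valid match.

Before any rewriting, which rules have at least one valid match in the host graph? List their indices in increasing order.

R0: 1 valid match — {0↦5, 1↦3}
R1: 2 valid matches — {0↦2, 1↦4}, {0↦4, 1↦2}
R2: no valid match — LHS pattern not found
R3: no valid match — LHS pattern not found

Answer: [R0,R1]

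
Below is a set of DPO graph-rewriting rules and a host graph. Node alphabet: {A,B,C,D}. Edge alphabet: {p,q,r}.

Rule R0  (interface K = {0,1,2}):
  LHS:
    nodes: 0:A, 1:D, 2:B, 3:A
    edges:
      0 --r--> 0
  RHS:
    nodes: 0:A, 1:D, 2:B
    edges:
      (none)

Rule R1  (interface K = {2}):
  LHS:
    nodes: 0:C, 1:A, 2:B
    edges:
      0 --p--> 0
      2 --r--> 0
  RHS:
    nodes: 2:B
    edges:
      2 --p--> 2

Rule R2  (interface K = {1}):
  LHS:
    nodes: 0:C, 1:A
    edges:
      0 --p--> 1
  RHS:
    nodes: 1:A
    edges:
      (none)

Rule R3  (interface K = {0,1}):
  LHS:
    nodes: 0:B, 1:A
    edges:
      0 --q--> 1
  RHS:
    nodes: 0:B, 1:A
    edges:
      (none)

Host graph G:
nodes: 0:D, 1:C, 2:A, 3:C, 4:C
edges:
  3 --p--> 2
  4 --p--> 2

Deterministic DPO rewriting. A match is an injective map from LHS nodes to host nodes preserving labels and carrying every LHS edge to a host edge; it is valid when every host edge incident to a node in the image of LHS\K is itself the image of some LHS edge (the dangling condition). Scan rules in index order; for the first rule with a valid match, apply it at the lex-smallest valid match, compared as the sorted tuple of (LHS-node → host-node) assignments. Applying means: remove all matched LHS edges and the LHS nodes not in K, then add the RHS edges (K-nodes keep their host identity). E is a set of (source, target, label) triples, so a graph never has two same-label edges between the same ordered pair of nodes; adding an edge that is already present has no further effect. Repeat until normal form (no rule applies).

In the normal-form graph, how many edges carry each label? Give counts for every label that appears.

start.  V:5 E:2  edges: 3-p->2 4-p->2
1. fire R2 via {0↦3, 1↦2}  →  V:4 E:1  edges: 4-p->2
2. fire R2 via {0↦4, 1↦2}  →  V:3 E:0  edges: ∅
final graph: no rule applies after step 2
NF edges: []

Answer: (no edges)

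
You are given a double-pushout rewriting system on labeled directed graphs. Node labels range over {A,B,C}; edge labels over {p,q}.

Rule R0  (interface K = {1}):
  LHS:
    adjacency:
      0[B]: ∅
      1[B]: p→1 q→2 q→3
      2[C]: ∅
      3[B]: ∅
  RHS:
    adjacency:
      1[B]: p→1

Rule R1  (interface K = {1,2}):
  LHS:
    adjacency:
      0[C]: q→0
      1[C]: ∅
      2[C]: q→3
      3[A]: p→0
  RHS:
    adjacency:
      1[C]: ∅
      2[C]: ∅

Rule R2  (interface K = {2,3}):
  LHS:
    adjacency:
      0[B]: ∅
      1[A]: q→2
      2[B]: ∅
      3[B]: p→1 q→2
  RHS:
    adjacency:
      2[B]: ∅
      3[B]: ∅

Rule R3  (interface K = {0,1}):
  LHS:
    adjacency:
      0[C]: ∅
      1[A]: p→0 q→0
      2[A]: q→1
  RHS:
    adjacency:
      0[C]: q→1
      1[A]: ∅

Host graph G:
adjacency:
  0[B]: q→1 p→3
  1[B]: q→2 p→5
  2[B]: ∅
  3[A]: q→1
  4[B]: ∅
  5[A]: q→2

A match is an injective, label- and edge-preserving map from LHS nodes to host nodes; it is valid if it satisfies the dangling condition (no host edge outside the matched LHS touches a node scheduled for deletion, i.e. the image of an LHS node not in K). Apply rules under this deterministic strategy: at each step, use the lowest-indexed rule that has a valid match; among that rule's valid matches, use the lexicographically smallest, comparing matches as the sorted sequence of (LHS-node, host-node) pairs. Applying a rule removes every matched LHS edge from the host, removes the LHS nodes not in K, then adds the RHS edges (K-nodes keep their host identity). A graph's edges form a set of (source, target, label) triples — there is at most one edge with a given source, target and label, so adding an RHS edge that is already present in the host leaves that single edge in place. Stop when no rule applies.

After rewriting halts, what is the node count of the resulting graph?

Answer: 2

Steps:
start.  V:6 E:6  edges: 0-q->1 0-p->3 1-q->2 1-p->5 3-q->1 5-q->2
1. fire R2 via {0↦4, 1↦3, 2↦1, 3↦0}  →  V:4 E:3  edges: 1-q->2 1-p->5 5-q->2
2. fire R2 via {0↦0, 1↦5, 2↦2, 3↦1}  →  V:2 E:0  edges: ∅
halt: no rule applies after step 2
NF nodes: {1:B, 2:B}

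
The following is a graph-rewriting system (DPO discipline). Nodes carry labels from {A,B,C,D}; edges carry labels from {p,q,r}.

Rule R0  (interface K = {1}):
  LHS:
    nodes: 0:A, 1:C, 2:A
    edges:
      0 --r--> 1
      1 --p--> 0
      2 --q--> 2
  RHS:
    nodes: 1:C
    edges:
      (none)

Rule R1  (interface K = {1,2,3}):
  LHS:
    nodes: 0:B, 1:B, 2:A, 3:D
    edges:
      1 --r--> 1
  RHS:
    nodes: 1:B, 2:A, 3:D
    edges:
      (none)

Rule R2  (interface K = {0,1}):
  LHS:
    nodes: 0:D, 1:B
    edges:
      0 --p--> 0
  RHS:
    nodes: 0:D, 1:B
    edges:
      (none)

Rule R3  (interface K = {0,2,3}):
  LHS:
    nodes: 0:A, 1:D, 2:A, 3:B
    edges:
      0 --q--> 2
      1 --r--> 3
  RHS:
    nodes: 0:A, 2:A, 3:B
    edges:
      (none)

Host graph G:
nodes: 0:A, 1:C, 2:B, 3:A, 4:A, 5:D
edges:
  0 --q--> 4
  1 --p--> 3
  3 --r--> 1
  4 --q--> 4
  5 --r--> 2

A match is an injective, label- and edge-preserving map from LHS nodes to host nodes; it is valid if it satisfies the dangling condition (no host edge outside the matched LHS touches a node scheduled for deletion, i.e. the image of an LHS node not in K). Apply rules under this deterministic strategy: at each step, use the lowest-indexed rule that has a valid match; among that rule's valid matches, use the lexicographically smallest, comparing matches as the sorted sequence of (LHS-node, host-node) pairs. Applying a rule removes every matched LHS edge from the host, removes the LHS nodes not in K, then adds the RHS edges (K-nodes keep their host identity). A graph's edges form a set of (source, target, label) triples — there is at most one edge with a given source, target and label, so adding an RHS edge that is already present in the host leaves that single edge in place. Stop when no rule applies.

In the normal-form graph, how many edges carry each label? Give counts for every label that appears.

Answer: (no edges)

Derivation:
start.  V:6 E:5  edges: 0-q->4 1-p->3 3-r->1 4-q->4 5-r->2
1. fire R3 via {0↦0, 1↦5, 2↦4, 3↦2}  →  V:5 E:3  edges: 1-p->3 3-r->1 4-q->4
2. fire R0 via {0↦3, 1↦1, 2↦4}  →  V:3 E:0  edges: ∅
halt: no rule applies after step 2
NF edges: []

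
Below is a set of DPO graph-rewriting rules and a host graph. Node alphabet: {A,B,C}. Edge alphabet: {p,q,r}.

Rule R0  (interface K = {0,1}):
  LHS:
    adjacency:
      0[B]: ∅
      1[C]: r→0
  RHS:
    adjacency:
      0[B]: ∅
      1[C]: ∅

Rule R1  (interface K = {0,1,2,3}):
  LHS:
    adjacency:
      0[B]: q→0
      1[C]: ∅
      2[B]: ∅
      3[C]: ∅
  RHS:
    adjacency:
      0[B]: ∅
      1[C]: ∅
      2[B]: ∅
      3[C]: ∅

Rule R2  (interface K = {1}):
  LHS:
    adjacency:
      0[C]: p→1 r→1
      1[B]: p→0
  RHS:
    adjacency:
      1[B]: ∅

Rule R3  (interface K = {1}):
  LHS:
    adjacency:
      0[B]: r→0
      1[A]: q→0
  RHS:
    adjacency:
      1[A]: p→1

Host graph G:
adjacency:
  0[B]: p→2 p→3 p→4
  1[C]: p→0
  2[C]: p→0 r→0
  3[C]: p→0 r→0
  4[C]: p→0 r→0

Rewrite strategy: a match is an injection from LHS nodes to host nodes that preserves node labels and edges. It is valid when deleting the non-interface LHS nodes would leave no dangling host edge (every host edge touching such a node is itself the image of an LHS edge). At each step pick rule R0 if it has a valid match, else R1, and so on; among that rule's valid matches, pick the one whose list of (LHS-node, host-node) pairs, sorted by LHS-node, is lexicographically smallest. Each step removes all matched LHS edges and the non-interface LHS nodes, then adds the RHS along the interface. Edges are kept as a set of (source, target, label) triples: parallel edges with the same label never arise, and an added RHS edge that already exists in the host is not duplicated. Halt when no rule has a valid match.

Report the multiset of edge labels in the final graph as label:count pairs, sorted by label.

[0] host  ⇒  5 nodes, 10 edges  {0-p->2 0-p->3 0-p->4 1-p->0 2-p->0 2-r->0 3-p->0 3-r->0 4-p->0 4-r->0}
[1] R0 @ {0↦0, 1↦2}  ⇒  5 nodes, 9 edges  {0-p->2 0-p->3 0-p->4 1-p->0 2-p->0 3-p->0 3-r->0 4-p->0 4-r->0}
[2] R0 @ {0↦0, 1↦3}  ⇒  5 nodes, 8 edges  {0-p->2 0-p->3 0-p->4 1-p->0 2-p->0 3-p->0 4-p->0 4-r->0}
[3] R0 @ {0↦0, 1↦4}  ⇒  5 nodes, 7 edges  {0-p->2 0-p->3 0-p->4 1-p->0 2-p->0 3-p->0 4-p->0}
normal form: no rule applies after step 3
NF edges: [(0, 2, 'p'), (0, 3, 'p'), (0, 4, 'p'), (1, 0, 'p'), (2, 0, 'p'), (3, 0, 'p'), (4, 0, 'p')]

Answer: p:7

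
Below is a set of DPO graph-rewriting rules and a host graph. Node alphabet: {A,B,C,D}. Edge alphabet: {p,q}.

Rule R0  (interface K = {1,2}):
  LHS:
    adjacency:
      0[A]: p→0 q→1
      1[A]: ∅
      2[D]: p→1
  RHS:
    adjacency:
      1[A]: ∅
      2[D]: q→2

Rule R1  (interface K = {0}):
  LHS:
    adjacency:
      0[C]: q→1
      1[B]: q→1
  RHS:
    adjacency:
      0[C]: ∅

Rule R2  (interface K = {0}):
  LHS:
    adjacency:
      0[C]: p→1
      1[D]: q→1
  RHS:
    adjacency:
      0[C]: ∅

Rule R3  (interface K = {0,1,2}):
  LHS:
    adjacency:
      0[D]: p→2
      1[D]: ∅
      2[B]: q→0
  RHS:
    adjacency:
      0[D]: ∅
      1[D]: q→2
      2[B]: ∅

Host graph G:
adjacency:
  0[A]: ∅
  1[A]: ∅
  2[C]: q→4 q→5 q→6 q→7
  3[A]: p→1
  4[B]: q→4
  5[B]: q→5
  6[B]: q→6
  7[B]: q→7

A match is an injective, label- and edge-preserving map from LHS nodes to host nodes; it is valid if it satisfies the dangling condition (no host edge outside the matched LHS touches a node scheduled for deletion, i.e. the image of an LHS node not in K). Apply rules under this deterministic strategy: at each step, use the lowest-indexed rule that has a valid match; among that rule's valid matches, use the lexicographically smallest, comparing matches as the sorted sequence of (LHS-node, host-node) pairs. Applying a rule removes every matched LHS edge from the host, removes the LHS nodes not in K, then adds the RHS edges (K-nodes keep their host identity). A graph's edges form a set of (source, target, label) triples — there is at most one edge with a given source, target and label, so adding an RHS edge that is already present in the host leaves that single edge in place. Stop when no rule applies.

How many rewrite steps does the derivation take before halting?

initial: |V|=8 |E|=9  E = 2-q->4 2-q->5 2-q->6 2-q->7 3-p->1 4-q->4 5-q->5 6-q->6 7-q->7
step 1: apply R1 at {0↦2, 1↦4}  → |V|=7 |E|=7  E = 2-q->5 2-q->6 2-q->7 3-p->1 5-q->5 6-q->6 7-q->7
step 2: apply R1 at {0↦2, 1↦5}  → |V|=6 |E|=5  E = 2-q->6 2-q->7 3-p->1 6-q->6 7-q->7
step 3: apply R1 at {0↦2, 1↦6}  → |V|=5 |E|=3  E = 2-q->7 3-p->1 7-q->7
step 4: apply R1 at {0↦2, 1↦7}  → |V|=4 |E|=1  E = 3-p->1
normal form: no rule applies after step 4

Answer: 4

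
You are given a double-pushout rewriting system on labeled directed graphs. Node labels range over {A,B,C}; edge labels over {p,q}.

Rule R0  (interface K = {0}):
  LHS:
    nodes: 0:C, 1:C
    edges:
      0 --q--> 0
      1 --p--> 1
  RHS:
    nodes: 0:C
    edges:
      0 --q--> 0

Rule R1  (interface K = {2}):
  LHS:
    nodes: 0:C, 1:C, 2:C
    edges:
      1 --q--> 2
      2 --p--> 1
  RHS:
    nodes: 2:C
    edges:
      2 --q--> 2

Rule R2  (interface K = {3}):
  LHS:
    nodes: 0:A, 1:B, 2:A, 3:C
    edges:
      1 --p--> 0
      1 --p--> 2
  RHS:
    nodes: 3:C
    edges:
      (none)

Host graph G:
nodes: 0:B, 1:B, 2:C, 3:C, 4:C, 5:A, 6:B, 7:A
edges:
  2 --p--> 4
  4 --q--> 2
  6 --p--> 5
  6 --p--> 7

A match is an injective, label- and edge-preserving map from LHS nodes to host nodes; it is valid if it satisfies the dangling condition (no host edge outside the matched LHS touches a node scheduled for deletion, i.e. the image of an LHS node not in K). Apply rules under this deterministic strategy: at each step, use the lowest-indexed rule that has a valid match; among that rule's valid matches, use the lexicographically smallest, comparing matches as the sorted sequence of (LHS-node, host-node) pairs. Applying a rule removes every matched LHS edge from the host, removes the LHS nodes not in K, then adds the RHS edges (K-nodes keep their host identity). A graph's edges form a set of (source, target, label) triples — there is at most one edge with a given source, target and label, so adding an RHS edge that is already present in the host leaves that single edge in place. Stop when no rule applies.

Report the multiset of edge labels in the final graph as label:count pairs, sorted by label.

Answer: q:1

Derivation:
start.  V:8 E:4  edges: 2-p->4 4-q->2 6-p->5 6-p->7
1. fire R1 via {0↦3, 1↦4, 2↦2}  →  V:6 E:3  edges: 2-q->2 6-p->5 6-p->7
2. fire R2 via {0↦5, 1↦6, 2↦7, 3↦2}  →  V:3 E:1  edges: 2-q->2
final graph: no rule applies after step 2
NF edges: [(2, 2, 'q')]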